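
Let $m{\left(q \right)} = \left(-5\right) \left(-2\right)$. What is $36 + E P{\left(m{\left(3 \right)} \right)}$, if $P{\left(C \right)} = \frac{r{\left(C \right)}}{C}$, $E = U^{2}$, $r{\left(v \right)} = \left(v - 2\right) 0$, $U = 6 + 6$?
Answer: $36$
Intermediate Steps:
$U = 12$
$m{\left(q \right)} = 10$
$r{\left(v \right)} = 0$ ($r{\left(v \right)} = \left(-2 + v\right) 0 = 0$)
$E = 144$ ($E = 12^{2} = 144$)
$P{\left(C \right)} = 0$ ($P{\left(C \right)} = \frac{0}{C} = 0$)
$36 + E P{\left(m{\left(3 \right)} \right)} = 36 + 144 \cdot 0 = 36 + 0 = 36$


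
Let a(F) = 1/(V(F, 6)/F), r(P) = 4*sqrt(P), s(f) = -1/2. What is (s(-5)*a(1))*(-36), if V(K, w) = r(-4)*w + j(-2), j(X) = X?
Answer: -9/577 - 216*I/577 ≈ -0.015598 - 0.37435*I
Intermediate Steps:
s(f) = -1/2 (s(f) = -1*1/2 = -1/2)
V(K, w) = -2 + 8*I*w (V(K, w) = (4*sqrt(-4))*w - 2 = (4*(2*I))*w - 2 = (8*I)*w - 2 = 8*I*w - 2 = -2 + 8*I*w)
a(F) = F*(-2 - 48*I)/2308 (a(F) = 1/((-2 + 8*I*6)/F) = 1/((-2 + 48*I)/F) = F*(-2 - 48*I)/2308)
(s(-5)*a(1))*(-36) = -(-1)*(1 + 24*I)/2308*(-36) = -(-1/1154 - 12*I/577)/2*(-36) = (1/2308 + 6*I/577)*(-36) = -9/577 - 216*I/577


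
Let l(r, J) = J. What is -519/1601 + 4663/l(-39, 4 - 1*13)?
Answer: -7470134/14409 ≈ -518.44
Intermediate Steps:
-519/1601 + 4663/l(-39, 4 - 1*13) = -519/1601 + 4663/(4 - 1*13) = -519*1/1601 + 4663/(4 - 13) = -519/1601 + 4663/(-9) = -519/1601 + 4663*(-⅑) = -519/1601 - 4663/9 = -7470134/14409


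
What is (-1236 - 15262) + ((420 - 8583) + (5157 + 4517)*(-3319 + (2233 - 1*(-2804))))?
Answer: 16595271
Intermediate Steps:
(-1236 - 15262) + ((420 - 8583) + (5157 + 4517)*(-3319 + (2233 - 1*(-2804)))) = -16498 + (-8163 + 9674*(-3319 + (2233 + 2804))) = -16498 + (-8163 + 9674*(-3319 + 5037)) = -16498 + (-8163 + 9674*1718) = -16498 + (-8163 + 16619932) = -16498 + 16611769 = 16595271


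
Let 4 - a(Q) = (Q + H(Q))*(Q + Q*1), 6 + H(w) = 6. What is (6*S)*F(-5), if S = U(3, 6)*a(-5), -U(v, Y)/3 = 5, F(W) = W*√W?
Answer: -20700*I*√5 ≈ -46287.0*I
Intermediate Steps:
H(w) = 0 (H(w) = -6 + 6 = 0)
F(W) = W^(3/2)
a(Q) = 4 - 2*Q² (a(Q) = 4 - (Q + 0)*(Q + Q*1) = 4 - Q*(Q + Q) = 4 - Q*2*Q = 4 - 2*Q²)
U(v, Y) = -15 (U(v, Y) = -3*5 = -15)
S = 690 (S = -15*(4 - 2*(-5)²) = -15*(4 - 2*25) = -15*(4 - 50) = -15*(-46) = 690)
(6*S)*F(-5) = (6*690)*(-5)^(3/2) = 4140*(-5*I*√5) = -20700*I*√5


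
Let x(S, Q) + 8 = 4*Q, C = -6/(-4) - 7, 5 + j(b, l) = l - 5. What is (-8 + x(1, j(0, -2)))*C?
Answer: 352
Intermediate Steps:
j(b, l) = -10 + l (j(b, l) = -5 + (l - 5) = -5 + (-5 + l) = -10 + l)
C = -11/2 (C = -6*(-¼) - 7 = 3/2 - 7 = -11/2 ≈ -5.5000)
x(S, Q) = -8 + 4*Q
(-8 + x(1, j(0, -2)))*C = (-8 + (-8 + 4*(-10 - 2)))*(-11/2) = (-8 + (-8 + 4*(-12)))*(-11/2) = (-8 + (-8 - 48))*(-11/2) = (-8 - 56)*(-11/2) = -64*(-11/2) = 352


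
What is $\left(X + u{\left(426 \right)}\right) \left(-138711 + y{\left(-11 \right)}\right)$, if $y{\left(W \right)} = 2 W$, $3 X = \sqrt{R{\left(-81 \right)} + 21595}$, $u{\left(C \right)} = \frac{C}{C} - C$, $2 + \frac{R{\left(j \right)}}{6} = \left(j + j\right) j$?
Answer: $58961525 - \frac{138733 \sqrt{100315}}{3} \approx 4.4315 \cdot 10^{7}$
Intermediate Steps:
$R{\left(j \right)} = -12 + 12 j^{2}$ ($R{\left(j \right)} = -12 + 6 \left(j + j\right) j = -12 + 6 \cdot 2 j j = -12 + 6 \cdot 2 j^{2} = -12 + 12 j^{2}$)
$u{\left(C \right)} = 1 - C$
$X = \frac{\sqrt{100315}}{3}$ ($X = \frac{\sqrt{\left(-12 + 12 \left(-81\right)^{2}\right) + 21595}}{3} = \frac{\sqrt{\left(-12 + 12 \cdot 6561\right) + 21595}}{3} = \frac{\sqrt{\left(-12 + 78732\right) + 21595}}{3} = \frac{\sqrt{78720 + 21595}}{3} = \frac{\sqrt{100315}}{3} \approx 105.58$)
$\left(X + u{\left(426 \right)}\right) \left(-138711 + y{\left(-11 \right)}\right) = \left(\frac{\sqrt{100315}}{3} + \left(1 - 426\right)\right) \left(-138711 + 2 \left(-11\right)\right) = \left(\frac{\sqrt{100315}}{3} + \left(1 - 426\right)\right) \left(-138711 - 22\right) = \left(\frac{\sqrt{100315}}{3} - 425\right) \left(-138733\right) = \left(-425 + \frac{\sqrt{100315}}{3}\right) \left(-138733\right) = 58961525 - \frac{138733 \sqrt{100315}}{3}$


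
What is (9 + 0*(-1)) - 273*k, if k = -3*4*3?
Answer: 9837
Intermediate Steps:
k = -36 (k = -12*3 = -36)
(9 + 0*(-1)) - 273*k = (9 + 0*(-1)) - 273*(-36) = (9 + 0) + 9828 = 9 + 9828 = 9837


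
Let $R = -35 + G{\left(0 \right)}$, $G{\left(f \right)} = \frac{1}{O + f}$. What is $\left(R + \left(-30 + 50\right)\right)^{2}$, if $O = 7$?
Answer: $\frac{10816}{49} \approx 220.73$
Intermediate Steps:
$G{\left(f \right)} = \frac{1}{7 + f}$
$R = - \frac{244}{7}$ ($R = -35 + \frac{1}{7 + 0} = -35 + \frac{1}{7} = - \frac{244}{7} \approx -34.857$)
$\left(R + \left(-30 + 50\right)\right)^{2} = \left(- \frac{244}{7} + \left(-30 + 50\right)\right)^{2} = \left(- \frac{244}{7} + 20\right)^{2} = \left(- \frac{104}{7}\right)^{2} = \frac{10816}{49}$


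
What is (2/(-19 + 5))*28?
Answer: -4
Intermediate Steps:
(2/(-19 + 5))*28 = (2/(-14))*28 = (2*(-1/14))*28 = -⅐*28 = -4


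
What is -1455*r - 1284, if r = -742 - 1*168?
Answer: 1322766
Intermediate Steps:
r = -910 (r = -742 - 168 = -910)
-1455*r - 1284 = -1455*(-910) - 1284 = 1324050 - 1284 = 1322766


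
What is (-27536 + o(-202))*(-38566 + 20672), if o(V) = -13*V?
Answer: 445739540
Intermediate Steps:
(-27536 + o(-202))*(-38566 + 20672) = (-27536 - 13*(-202))*(-38566 + 20672) = (-27536 + 2626)*(-17894) = -24910*(-17894) = 445739540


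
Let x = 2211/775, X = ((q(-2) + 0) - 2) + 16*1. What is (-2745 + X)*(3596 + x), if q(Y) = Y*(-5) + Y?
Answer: -7594749253/775 ≈ -9.7997e+6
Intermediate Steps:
q(Y) = -4*Y (q(Y) = -5*Y + Y = -4*Y)
X = 22 (X = ((-4*(-2) + 0) - 2) + 16*1 = ((8 + 0) - 2) + 16 = (8 - 2) + 16 = 6 + 16 = 22)
x = 2211/775 (x = 2211*(1/775) = 2211/775 ≈ 2.8529)
(-2745 + X)*(3596 + x) = (-2745 + 22)*(3596 + 2211/775) = -2723*2789111/775 = -7594749253/775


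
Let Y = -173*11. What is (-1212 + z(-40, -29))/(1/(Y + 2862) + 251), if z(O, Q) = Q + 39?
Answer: -576359/120355 ≈ -4.7888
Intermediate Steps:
z(O, Q) = 39 + Q
Y = -1903
(-1212 + z(-40, -29))/(1/(Y + 2862) + 251) = (-1212 + (39 - 29))/(1/(-1903 + 2862) + 251) = (-1212 + 10)/(1/959 + 251) = -1202/(1/959 + 251) = -1202/240710/959 = -1202*959/240710 = -576359/120355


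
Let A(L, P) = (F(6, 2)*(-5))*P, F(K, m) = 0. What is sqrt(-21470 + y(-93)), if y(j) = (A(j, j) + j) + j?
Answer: 2*I*sqrt(5414) ≈ 147.16*I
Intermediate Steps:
A(L, P) = 0 (A(L, P) = (0*(-5))*P = 0*P = 0)
y(j) = 2*j (y(j) = (0 + j) + j = j + j = 2*j)
sqrt(-21470 + y(-93)) = sqrt(-21470 + 2*(-93)) = sqrt(-21470 - 186) = sqrt(-21656) = 2*I*sqrt(5414)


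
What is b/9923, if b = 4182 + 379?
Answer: 4561/9923 ≈ 0.45964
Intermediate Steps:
b = 4561
b/9923 = 4561/9923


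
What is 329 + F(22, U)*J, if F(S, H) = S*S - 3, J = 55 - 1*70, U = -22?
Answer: -6886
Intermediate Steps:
J = -15 (J = 55 - 70 = -15)
F(S, H) = -3 + S² (F(S, H) = S² - 3 = -3 + S²)
329 + F(22, U)*J = 329 + (-3 + 22²)*(-15) = 329 + (-3 + 484)*(-15) = 329 + 481*(-15) = 329 - 7215 = -6886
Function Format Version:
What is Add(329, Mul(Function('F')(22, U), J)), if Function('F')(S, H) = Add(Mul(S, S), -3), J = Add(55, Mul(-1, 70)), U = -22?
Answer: -6886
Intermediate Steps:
J = -15 (J = Add(55, -70) = -15)
Function('F')(S, H) = Add(-3, Pow(S, 2)) (Function('F')(S, H) = Add(Pow(S, 2), -3) = Add(-3, Pow(S, 2)))
Add(329, Mul(Function('F')(22, U), J)) = Add(329, Mul(Add(-3, Pow(22, 2)), -15)) = Add(329, Mul(Add(-3, 484), -15)) = Add(329, Mul(481, -15)) = Add(329, -7215) = -6886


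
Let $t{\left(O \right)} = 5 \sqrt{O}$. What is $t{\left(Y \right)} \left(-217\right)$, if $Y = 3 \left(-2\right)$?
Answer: $- 1085 i \sqrt{6} \approx - 2657.7 i$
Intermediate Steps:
$Y = -6$
$t{\left(Y \right)} \left(-217\right) = 5 \sqrt{-6} \left(-217\right) = 5 i \sqrt{6} \left(-217\right) = - 1085 i \sqrt{6}$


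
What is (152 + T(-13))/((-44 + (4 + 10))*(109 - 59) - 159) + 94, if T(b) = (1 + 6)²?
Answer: 51915/553 ≈ 93.879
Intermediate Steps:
T(b) = 49 (T(b) = 7² = 49)
(152 + T(-13))/((-44 + (4 + 10))*(109 - 59) - 159) + 94 = (152 + 49)/((-44 + (4 + 10))*(109 - 59) - 159) + 94 = 201/((-44 + 14)*50 - 159) + 94 = 201/(-30*50 - 159) + 94 = 201/(-1500 - 159) + 94 = 201/(-1659) + 94 = 201*(-1/1659) + 94 = -67/553 + 94 = 51915/553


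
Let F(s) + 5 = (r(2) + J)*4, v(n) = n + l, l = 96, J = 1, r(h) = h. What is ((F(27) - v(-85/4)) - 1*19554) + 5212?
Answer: -57639/4 ≈ -14410.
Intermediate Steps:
v(n) = 96 + n (v(n) = n + 96 = 96 + n)
F(s) = 7 (F(s) = -5 + (2 + 1)*4 = -5 + 3*4 = -5 + 12 = 7)
((F(27) - v(-85/4)) - 1*19554) + 5212 = ((7 - (96 - 85/4)) - 1*19554) + 5212 = ((7 - (96 - 85*1/4)) - 19554) + 5212 = ((7 - (96 - 85/4)) - 19554) + 5212 = ((7 - 1*299/4) - 19554) + 5212 = ((7 - 299/4) - 19554) + 5212 = (-271/4 - 19554) + 5212 = -78487/4 + 5212 = -57639/4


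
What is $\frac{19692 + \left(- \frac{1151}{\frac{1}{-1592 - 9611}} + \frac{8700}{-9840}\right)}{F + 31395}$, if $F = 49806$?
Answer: $\frac{705984145}{4438988} \approx 159.04$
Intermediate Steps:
$\frac{19692 + \left(- \frac{1151}{\frac{1}{-1592 - 9611}} + \frac{8700}{-9840}\right)}{F + 31395} = \frac{19692 + \left(- \frac{1151}{\frac{1}{-1592 - 9611}} + \frac{8700}{-9840}\right)}{49806 + 31395} = \frac{19692 - \left(\frac{145}{164} + \frac{1151}{\frac{1}{-11203}}\right)}{81201} = \left(19692 - \left(\frac{145}{164} + \frac{1151}{- \frac{1}{11203}}\right)\right) \frac{1}{81201} = \left(19692 - - \frac{2114722947}{164}\right) \frac{1}{81201} = \left(19692 + \left(12894653 - \frac{145}{164}\right)\right) \frac{1}{81201} = \left(19692 + \frac{2114722947}{164}\right) \frac{1}{81201} = \frac{2117952435}{164} \cdot \frac{1}{81201} = \frac{705984145}{4438988}$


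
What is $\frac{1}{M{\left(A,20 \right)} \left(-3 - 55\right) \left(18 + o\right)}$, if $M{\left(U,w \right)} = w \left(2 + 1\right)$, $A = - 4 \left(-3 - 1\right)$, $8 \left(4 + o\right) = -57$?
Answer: $- \frac{1}{23925} \approx -4.1797 \cdot 10^{-5}$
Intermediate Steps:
$o = - \frac{89}{8}$ ($o = -4 + \frac{1}{8} \left(-57\right) = -4 - \frac{57}{8} = - \frac{89}{8} \approx -11.125$)
$A = 16$ ($A = \left(-4\right) \left(-4\right) = 16$)
$M{\left(U,w \right)} = 3 w$ ($M{\left(U,w \right)} = w 3 = 3 w$)
$\frac{1}{M{\left(A,20 \right)} \left(-3 - 55\right) \left(18 + o\right)} = \frac{1}{3 \cdot 20 \left(-3 - 55\right) \left(18 - \frac{89}{8}\right)} = \frac{1}{60 \left(\left(-58\right) \frac{55}{8}\right)} = \frac{1}{60 \left(- \frac{1595}{4}\right)} = \frac{1}{-23925} = - \frac{1}{23925}$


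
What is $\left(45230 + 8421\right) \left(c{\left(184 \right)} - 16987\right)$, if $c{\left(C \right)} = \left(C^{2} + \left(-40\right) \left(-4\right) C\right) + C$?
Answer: $2494395943$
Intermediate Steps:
$c{\left(C \right)} = C^{2} + 161 C$ ($c{\left(C \right)} = \left(C^{2} + 160 C\right) + C = C^{2} + 161 C$)
$\left(45230 + 8421\right) \left(c{\left(184 \right)} - 16987\right) = \left(45230 + 8421\right) \left(184 \left(161 + 184\right) - 16987\right) = 53651 \left(184 \cdot 345 - 16987\right) = 53651 \left(63480 - 16987\right) = 53651 \cdot 46493 = 2494395943$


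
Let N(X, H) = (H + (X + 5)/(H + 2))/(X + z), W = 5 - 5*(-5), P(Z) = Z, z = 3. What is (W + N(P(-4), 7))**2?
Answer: 42436/81 ≈ 523.90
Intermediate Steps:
W = 30 (W = 5 + 25 = 30)
N(X, H) = (H + (5 + X)/(2 + H))/(3 + X) (N(X, H) = (H + (X + 5)/(H + 2))/(X + 3) = (H + (5 + X)/(2 + H))/(3 + X))
(W + N(P(-4), 7))**2 = (30 + (5 - 4 + 7**2 + 2*7)/(6 + 2*(-4) + 3*7 + 7*(-4)))**2 = (30 + (5 - 4 + 49 + 14)/(6 - 8 + 21 - 28))**2 = (30 + 64/(-9))**2 = (30 - 1/9*64)**2 = (30 - 64/9)**2 = (206/9)**2 = 42436/81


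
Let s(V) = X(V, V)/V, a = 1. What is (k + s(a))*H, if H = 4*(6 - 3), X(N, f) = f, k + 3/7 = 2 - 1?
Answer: 132/7 ≈ 18.857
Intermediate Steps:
k = 4/7 (k = -3/7 + (2 - 1) = -3/7 + 1 = 4/7 ≈ 0.57143)
s(V) = 1 (s(V) = V/V = 1)
H = 12 (H = 4*3 = 12)
(k + s(a))*H = (4/7 + 1)*12 = (11/7)*12 = 132/7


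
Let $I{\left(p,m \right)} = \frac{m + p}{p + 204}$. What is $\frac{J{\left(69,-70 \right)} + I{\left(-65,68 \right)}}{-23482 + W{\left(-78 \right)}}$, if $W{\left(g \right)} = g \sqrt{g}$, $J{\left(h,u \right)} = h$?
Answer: $- \frac{56321577}{19177790941} + \frac{187083 i \sqrt{78}}{19177790941} \approx -0.0029368 + 8.6155 \cdot 10^{-5} i$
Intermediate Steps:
$W{\left(g \right)} = g^{\frac{3}{2}}$
$I{\left(p,m \right)} = \frac{m + p}{204 + p}$
$\frac{J{\left(69,-70 \right)} + I{\left(-65,68 \right)}}{-23482 + W{\left(-78 \right)}} = \frac{69 + \frac{68 - 65}{204 - 65}}{-23482 + \left(-78\right)^{\frac{3}{2}}} = \frac{69 + \frac{1}{139} \cdot 3}{-23482 - 78 i \sqrt{78}} = \frac{69 + \frac{3}{139}}{-23482 - 78 i \sqrt{78}} = \frac{9594}{139 \left(-23482 - 78 i \sqrt{78}\right)}$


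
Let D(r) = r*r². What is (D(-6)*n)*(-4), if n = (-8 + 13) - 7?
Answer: -1728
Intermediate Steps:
D(r) = r³
n = -2 (n = 5 - 7 = -2)
(D(-6)*n)*(-4) = ((-6)³*(-2))*(-4) = -216*(-2)*(-4) = 432*(-4) = -1728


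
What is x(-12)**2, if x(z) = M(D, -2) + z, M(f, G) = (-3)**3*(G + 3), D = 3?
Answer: 1521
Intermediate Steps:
M(f, G) = -81 - 27*G (M(f, G) = -27*(3 + G) = -81 - 27*G)
x(z) = -27 + z (x(z) = (-81 - 27*(-2)) + z = (-81 + 54) + z = -27 + z)
x(-12)**2 = (-27 - 12)**2 = (-39)**2 = 1521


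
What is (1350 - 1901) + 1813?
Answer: 1262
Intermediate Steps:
(1350 - 1901) + 1813 = -551 + 1813 = 1262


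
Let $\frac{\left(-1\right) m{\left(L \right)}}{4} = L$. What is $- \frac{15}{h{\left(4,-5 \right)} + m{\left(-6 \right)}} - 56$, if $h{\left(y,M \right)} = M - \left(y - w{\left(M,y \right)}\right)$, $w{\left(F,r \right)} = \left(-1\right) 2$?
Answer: $- \frac{743}{13} \approx -57.154$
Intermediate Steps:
$w{\left(F,r \right)} = -2$
$m{\left(L \right)} = - 4 L$
$h{\left(y,M \right)} = -2 + M - y$ ($h{\left(y,M \right)} = M - \left(2 + y\right) = -2 + M - y$)
$- \frac{15}{h{\left(4,-5 \right)} + m{\left(-6 \right)}} - 56 = - \frac{15}{\left(-2 - 5 - 4\right) - -24} - 56 = - \frac{15}{\left(-2 - 5 - 4\right) + 24} - 56 = - \frac{15}{-11 + 24} - 56 = - \frac{15}{13} - 56 = - \frac{743}{13}$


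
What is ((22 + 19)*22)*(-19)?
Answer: -17138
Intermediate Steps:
((22 + 19)*22)*(-19) = (41*22)*(-19) = 902*(-19) = -17138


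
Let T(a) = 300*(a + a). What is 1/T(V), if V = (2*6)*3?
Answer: 1/21600 ≈ 4.6296e-5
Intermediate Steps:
V = 36 (V = 12*3 = 36)
T(a) = 600*a (T(a) = 300*(2*a) = 600*a)
1/T(V) = 1/(600*36) = 1/21600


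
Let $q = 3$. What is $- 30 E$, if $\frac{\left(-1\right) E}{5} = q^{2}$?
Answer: $1350$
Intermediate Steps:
$E = -45$ ($E = - 5 \cdot 3^{2} = \left(-5\right) 9 = -45$)
$- 30 E = \left(-30\right) \left(-45\right) = 1350$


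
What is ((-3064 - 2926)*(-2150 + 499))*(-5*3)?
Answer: -148342350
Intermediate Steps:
((-3064 - 2926)*(-2150 + 499))*(-5*3) = -5990*(-1651)*(-15) = 9889490*(-15) = -148342350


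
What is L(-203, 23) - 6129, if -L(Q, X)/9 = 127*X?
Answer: -32418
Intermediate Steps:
L(Q, X) = -1143*X
L(-203, 23) - 6129 = -1143*23 - 6129 = -26289 - 6129 = -32418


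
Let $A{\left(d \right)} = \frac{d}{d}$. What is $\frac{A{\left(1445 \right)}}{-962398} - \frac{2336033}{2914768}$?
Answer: $- \frac{1124098200951}{1402583446832} \approx -0.80145$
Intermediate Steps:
$A{\left(d \right)} = 1$
$\frac{A{\left(1445 \right)}}{-962398} - \frac{2336033}{2914768} = 1 \frac{1}{-962398} - \frac{2336033}{2914768} = 1 \left(- \frac{1}{962398}\right) - \frac{2336033}{2914768} = - \frac{1}{962398} - \frac{2336033}{2914768} = - \frac{1124098200951}{1402583446832}$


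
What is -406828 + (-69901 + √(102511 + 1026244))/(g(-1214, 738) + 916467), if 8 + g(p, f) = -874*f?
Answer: -110432310017/271447 + √1128755/271447 ≈ -4.0683e+5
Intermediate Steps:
g(p, f) = -8 - 874*f
-406828 + (-69901 + √(102511 + 1026244))/(g(-1214, 738) + 916467) = -406828 + (-69901 + √(102511 + 1026244))/((-8 - 874*738) + 916467) = -406828 + (-69901 + √1128755)/((-8 - 645012) + 916467) = -406828 + (-69901 + √1128755)/(-645020 + 916467) = -406828 + (-69901 + √1128755)/271447 = -406828 + (-69901 + √1128755)*(1/271447) = -406828 + (-69901/271447 + √1128755/271447) = -110432310017/271447 + √1128755/271447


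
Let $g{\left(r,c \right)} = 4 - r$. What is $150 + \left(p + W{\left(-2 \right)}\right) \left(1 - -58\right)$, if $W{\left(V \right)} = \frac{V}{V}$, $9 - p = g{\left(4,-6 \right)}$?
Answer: $740$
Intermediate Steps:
$p = 9$ ($p = 9 - \left(4 - 4\right) = 9 - 0 = 9 + 0 = 9$)
$W{\left(V \right)} = 1$
$150 + \left(p + W{\left(-2 \right)}\right) \left(1 - -58\right) = 150 + \left(9 + 1\right) \left(1 - -58\right) = 150 + 10 \left(1 + 58\right) = 150 + 10 \cdot 59 = 150 + 590 = 740$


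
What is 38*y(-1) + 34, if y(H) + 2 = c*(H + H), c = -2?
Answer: 110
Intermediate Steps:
y(H) = -2 - 4*H (y(H) = -2 - 2*(H + H) = -2 - 4*H)
38*y(-1) + 34 = 38*(-2 - 4*(-1)) + 34 = 38*(-2 + 4) + 34 = 38*2 + 34 = 76 + 34 = 110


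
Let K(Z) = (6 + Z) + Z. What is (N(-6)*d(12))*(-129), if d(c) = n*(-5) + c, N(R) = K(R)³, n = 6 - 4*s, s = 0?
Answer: -501552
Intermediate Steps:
K(Z) = 6 + 2*Z
n = 6 (n = 6 - 4*0 = 6 + 0 = 6)
N(R) = (6 + 2*R)³
d(c) = -30 + c (d(c) = 6*(-5) + c = -30 + c)
(N(-6)*d(12))*(-129) = ((8*(3 - 6)³)*(-30 + 12))*(-129) = ((8*(-3)³)*(-18))*(-129) = ((8*(-27))*(-18))*(-129) = -216*(-18)*(-129) = 3888*(-129) = -501552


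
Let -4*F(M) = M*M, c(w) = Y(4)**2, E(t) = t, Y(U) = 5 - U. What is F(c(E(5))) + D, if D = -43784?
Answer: -175137/4 ≈ -43784.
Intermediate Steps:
c(w) = 1 (c(w) = (5 - 1*4)**2 = (5 - 4)**2 = 1**2 = 1)
F(M) = -M**2/4 (F(M) = -M*M/4 = -M**2/4)
F(c(E(5))) + D = -1/4*1**2 - 43784 = -1/4*1 - 43784 = -1/4 - 43784 = -175137/4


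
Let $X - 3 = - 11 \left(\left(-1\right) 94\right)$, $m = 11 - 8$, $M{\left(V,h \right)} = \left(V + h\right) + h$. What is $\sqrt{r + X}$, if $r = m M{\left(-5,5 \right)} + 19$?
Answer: $3 \sqrt{119} \approx 32.726$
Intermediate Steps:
$M{\left(V,h \right)} = V + 2 h$
$m = 3$ ($m = 11 - 8 = 3$)
$X = 1037$ ($X = 3 - 11 \left(\left(-1\right) 94\right) = 3 - -1034 = 3 + 1034 = 1037$)
$r = 34$ ($r = 3 \left(-5 + 2 \cdot 5\right) + 19 = 3 \left(-5 + 10\right) + 19 = 3 \cdot 5 + 19 = 15 + 19 = 34$)
$\sqrt{r + X} = \sqrt{34 + 1037} = \sqrt{1071} = 3 \sqrt{119}$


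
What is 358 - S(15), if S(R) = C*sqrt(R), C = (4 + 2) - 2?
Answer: 358 - 4*sqrt(15) ≈ 342.51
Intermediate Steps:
C = 4 (C = 6 - 2 = 4)
S(R) = 4*sqrt(R)
358 - S(15) = 358 - 4*sqrt(15)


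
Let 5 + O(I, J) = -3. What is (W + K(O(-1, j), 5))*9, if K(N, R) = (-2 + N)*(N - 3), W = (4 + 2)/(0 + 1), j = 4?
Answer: 1044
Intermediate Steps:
O(I, J) = -8 (O(I, J) = -5 - 3 = -8)
W = 6 (W = 6/1 = 6*1 = 6)
K(N, R) = (-3 + N)*(-2 + N) (K(N, R) = (-2 + N)*(-3 + N) = (-3 + N)*(-2 + N))
(W + K(O(-1, j), 5))*9 = (6 + (6 + (-8)² - 5*(-8)))*9 = (6 + (6 + 64 + 40))*9 = (6 + 110)*9 = 116*9 = 1044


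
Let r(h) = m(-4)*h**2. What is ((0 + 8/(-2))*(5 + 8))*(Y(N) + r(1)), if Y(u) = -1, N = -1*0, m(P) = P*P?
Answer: -780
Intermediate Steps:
m(P) = P**2
N = 0
r(h) = 16*h**2 (r(h) = (-4)**2*h**2 = 16*h**2)
((0 + 8/(-2))*(5 + 8))*(Y(N) + r(1)) = ((0 + 8/(-2))*(5 + 8))*(-1 + 16*1**2) = ((0 + 8*(-1/2))*13)*(-1 + 16*1) = ((0 - 4)*13)*(-1 + 16) = -4*13*15 = -52*15 = -780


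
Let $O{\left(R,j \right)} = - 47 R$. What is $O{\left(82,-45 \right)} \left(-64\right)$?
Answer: $246656$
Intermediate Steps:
$O{\left(82,-45 \right)} \left(-64\right) = \left(-47\right) 82 \left(-64\right) = \left(-3854\right) \left(-64\right) = 246656$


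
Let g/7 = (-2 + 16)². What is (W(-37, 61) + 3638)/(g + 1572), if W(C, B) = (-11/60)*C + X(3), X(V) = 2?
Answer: 218807/176640 ≈ 1.2387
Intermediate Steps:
g = 1372 (g = 7*(-2 + 16)² = 7*14² = 7*196 = 1372)
W(C, B) = 2 - 11*C/60 (W(C, B) = (-11/60)*C + 2 = (-11*1/60)*C + 2 = -11*C/60 + 2 = 2 - 11*C/60)
(W(-37, 61) + 3638)/(g + 1572) = ((2 - 11/60*(-37)) + 3638)/(1372 + 1572) = ((2 + 407/60) + 3638)/2944 = (527/60 + 3638)*(1/2944) = (218807/60)*(1/2944) = 218807/176640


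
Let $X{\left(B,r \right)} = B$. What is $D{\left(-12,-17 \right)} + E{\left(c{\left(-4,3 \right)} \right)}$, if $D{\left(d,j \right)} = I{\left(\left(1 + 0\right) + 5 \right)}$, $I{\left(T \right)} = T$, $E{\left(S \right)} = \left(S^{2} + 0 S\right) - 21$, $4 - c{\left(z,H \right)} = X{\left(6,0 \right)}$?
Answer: $-11$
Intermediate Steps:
$c{\left(z,H \right)} = -2$ ($c{\left(z,H \right)} = 4 - 6 = -2$)
$E{\left(S \right)} = -21 + S^{2}$ ($E{\left(S \right)} = \left(S^{2} + 0\right) - 21 = S^{2} - 21 = -21 + S^{2}$)
$D{\left(d,j \right)} = 6$ ($D{\left(d,j \right)} = \left(1 + 0\right) + 5 = 1 + 5 = 6$)
$D{\left(-12,-17 \right)} + E{\left(c{\left(-4,3 \right)} \right)} = 6 - \left(21 - \left(-2\right)^{2}\right) = 6 + \left(-21 + 4\right) = 6 - 17 = -11$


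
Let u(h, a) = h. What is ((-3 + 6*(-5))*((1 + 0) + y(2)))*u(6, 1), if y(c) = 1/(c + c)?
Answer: -495/2 ≈ -247.50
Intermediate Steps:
y(c) = 1/(2*c)
((-3 + 6*(-5))*((1 + 0) + y(2)))*u(6, 1) = ((-3 + 6*(-5))*((1 + 0) + (½)/2))*6 = ((-3 - 30)*(1 + (½)*(½)))*6 = -33*(1 + ¼)*6 = -33*5/4*6 = -165/4*6 = -495/2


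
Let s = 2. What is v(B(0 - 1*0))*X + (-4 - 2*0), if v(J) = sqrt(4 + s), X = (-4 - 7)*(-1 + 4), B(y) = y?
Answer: -4 - 33*sqrt(6) ≈ -84.833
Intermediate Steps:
X = -33 (X = -11*3 = -33)
v(J) = sqrt(6) (v(J) = sqrt(4 + 2) = sqrt(6))
v(B(0 - 1*0))*X + (-4 - 2*0) = sqrt(6)*(-33) + (-4 - 2*0) = -33*sqrt(6) + (-4 + 0) = -33*sqrt(6) - 4 = -4 - 33*sqrt(6)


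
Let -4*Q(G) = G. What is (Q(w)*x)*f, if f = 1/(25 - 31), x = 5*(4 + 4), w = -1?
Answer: -5/3 ≈ -1.6667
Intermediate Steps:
Q(G) = -G/4
x = 40 (x = 5*8 = 40)
f = -⅙ (f = 1/(-6) = -⅙ ≈ -0.16667)
(Q(w)*x)*f = (-¼*(-1)*40)*(-⅙) = ((¼)*40)*(-⅙) = 10*(-⅙) = -5/3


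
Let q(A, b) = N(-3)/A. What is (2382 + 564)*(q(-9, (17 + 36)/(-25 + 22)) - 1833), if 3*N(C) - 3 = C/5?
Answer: -81004198/15 ≈ -5.4003e+6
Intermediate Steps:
N(C) = 1 + C/15 (N(C) = 1 + (C/5)/3 = 1 + C/15)
q(A, b) = 4/(5*A) (q(A, b) = (1 + (1/15)*(-3))/A = (1 - 1/5)/A = 4/(5*A))
(2382 + 564)*(q(-9, (17 + 36)/(-25 + 22)) - 1833) = (2382 + 564)*((4/5)/(-9) - 1833) = 2946*((4/5)*(-1/9) - 1833) = 2946*(-4/45 - 1833) = 2946*(-82489/45) = -81004198/15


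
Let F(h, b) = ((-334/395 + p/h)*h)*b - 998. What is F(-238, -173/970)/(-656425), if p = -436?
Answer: 537158/368781875 ≈ 0.0014566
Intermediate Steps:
F(h, b) = -998 + b*h*(-334/395 - 436/h) (F(h, b) = ((-334/395 - 436/h)*h)*b - 998 = (h*(-334/395 - 436/h))*b - 998 = b*h*(-334/395 - 436/h) - 998 = -998 + b*h*(-334/395 - 436/h))
F(-238, -173/970)/(-656425) = (-998 - (-75428)/970 - 334/395*(-173/970)*(-238))/(-656425) = (-998 - (-75428)/970 - 334/395*(-173*1/970)*(-238))*(-1/656425) = (-998 - 436*(-173/970) - 334/395*(-173/970)*(-238))*(-1/656425) = (-998 + 37714/485 - 6876058/191575)*(-1/656425) = -183170878/191575*(-1/656425) = 537158/368781875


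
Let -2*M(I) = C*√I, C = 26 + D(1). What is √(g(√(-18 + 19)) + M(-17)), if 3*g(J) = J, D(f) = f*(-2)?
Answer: √(3 - 108*I*√17)/3 ≈ 4.9906 - 4.9571*I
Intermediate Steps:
D(f) = -2*f
C = 24 (C = 26 - 2*1 = 26 - 2 = 24)
g(J) = J/3
M(I) = -12*√I
√(g(√(-18 + 19)) + M(-17)) = √(√(-18 + 19)/3 - 12*I*√17) = √(√1/3 - 12*I*√17) = √((⅓)*1 - 12*I*√17) = √(⅓ - 12*I*√17)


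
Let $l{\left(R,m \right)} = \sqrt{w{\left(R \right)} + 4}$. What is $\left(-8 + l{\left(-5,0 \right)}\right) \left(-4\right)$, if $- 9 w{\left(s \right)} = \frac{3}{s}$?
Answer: $32 - \frac{4 \sqrt{915}}{15} \approx 23.934$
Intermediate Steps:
$w{\left(s \right)} = - \frac{1}{3 s}$ ($w{\left(s \right)} = - \frac{3 \frac{1}{s}}{9} = - \frac{1}{3 s}$)
$l{\left(R,m \right)} = \sqrt{4 - \frac{1}{3 R}}$ ($l{\left(R,m \right)} = \sqrt{- \frac{1}{3 R} + 4} = \sqrt{4 - \frac{1}{3 R}}$)
$\left(-8 + l{\left(-5,0 \right)}\right) \left(-4\right) = \left(-8 + \frac{\sqrt{36 - \frac{3}{-5}}}{3}\right) \left(-4\right) = \left(-8 + \frac{\sqrt{36 - - \frac{3}{5}}}{3}\right) \left(-4\right) = \left(-8 + \frac{\sqrt{36 + \frac{3}{5}}}{3}\right) \left(-4\right) = \left(-8 + \frac{\sqrt{\frac{183}{5}}}{3}\right) \left(-4\right) = \left(-8 + \frac{\frac{1}{5} \sqrt{915}}{3}\right) \left(-4\right) = \left(-8 + \frac{\sqrt{915}}{15}\right) \left(-4\right) = 32 - \frac{4 \sqrt{915}}{15}$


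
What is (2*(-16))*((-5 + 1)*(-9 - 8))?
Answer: -2176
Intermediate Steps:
(2*(-16))*((-5 + 1)*(-9 - 8)) = -(-128)*(-17) = -32*68 = -2176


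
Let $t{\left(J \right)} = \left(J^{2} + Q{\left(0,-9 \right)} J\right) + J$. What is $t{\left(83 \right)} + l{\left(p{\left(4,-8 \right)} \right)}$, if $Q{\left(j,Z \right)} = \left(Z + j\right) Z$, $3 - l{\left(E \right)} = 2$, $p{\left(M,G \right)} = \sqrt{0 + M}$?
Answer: $13696$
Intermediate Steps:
$p{\left(M,G \right)} = \sqrt{M}$
$l{\left(E \right)} = 1$ ($l{\left(E \right)} = 3 - 2 = 1$)
$Q{\left(j,Z \right)} = Z \left(Z + j\right)$
$t{\left(J \right)} = J^{2} + 82 J$ ($t{\left(J \right)} = \left(J^{2} + - 9 \left(-9 + 0\right) J\right) + J = \left(J^{2} + \left(-9\right) \left(-9\right) J\right) + J = \left(J^{2} + 81 J\right) + J = J^{2} + 82 J$)
$t{\left(83 \right)} + l{\left(p{\left(4,-8 \right)} \right)} = 83 \left(82 + 83\right) + 1 = 83 \cdot 165 + 1 = 13695 + 1 = 13696$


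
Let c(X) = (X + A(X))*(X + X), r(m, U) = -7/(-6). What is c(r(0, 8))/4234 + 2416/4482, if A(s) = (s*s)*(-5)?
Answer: 701405/1308744 ≈ 0.53594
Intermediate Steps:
r(m, U) = 7/6 (r(m, U) = -7*(-1/6) = 7/6)
A(s) = -5*s**2 (A(s) = s**2*(-5) = -5*s**2)
c(X) = 2*X*(X - 5*X**2) (c(X) = (X - 5*X**2)*(X + X) = (X - 5*X**2)*(2*X) = 2*X*(X - 5*X**2))
c(r(0, 8))/4234 + 2416/4482 = ((7/6)**2*(2 - 10*7/6))/4234 + 2416/4482 = (49*(2 - 35/3)/36)*(1/4234) + 2416*(1/4482) = ((49/36)*(-29/3))*(1/4234) + 1208/2241 = -1421/108*1/4234 + 1208/2241 = -49/15768 + 1208/2241 = 701405/1308744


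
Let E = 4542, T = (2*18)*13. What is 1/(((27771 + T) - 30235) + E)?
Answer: 1/2546 ≈ 0.00039277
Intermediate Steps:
T = 468 (T = 36*13 = 468)
1/(((27771 + T) - 30235) + E) = 1/(((27771 + 468) - 30235) + 4542) = 1/((28239 - 30235) + 4542) = 1/(-1996 + 4542) = 1/2546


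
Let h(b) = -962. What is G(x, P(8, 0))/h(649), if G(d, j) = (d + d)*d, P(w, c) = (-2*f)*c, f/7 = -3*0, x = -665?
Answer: -442225/481 ≈ -919.39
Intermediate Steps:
f = 0 (f = 7*(-3*0) = 7*0 = 0)
P(w, c) = 0 (P(w, c) = (-2*0)*c = 0*c = 0)
G(d, j) = 2*d² (G(d, j) = (2*d)*d = 2*d²)
G(x, P(8, 0))/h(649) = (2*(-665)²)/(-962) = (2*442225)*(-1/962) = 884450*(-1/962) = -442225/481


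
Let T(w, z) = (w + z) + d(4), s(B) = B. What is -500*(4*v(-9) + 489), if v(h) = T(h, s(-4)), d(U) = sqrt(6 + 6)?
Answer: -218500 - 4000*sqrt(3) ≈ -2.2543e+5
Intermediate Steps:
d(U) = 2*sqrt(3) (d(U) = sqrt(12) = 2*sqrt(3))
T(w, z) = w + z + 2*sqrt(3) (T(w, z) = (w + z) + 2*sqrt(3) = w + z + 2*sqrt(3))
v(h) = -4 + h + 2*sqrt(3) (v(h) = h - 4 + 2*sqrt(3) = -4 + h + 2*sqrt(3))
-500*(4*v(-9) + 489) = -500*(4*(-4 - 9 + 2*sqrt(3)) + 489) = -500*(4*(-13 + 2*sqrt(3)) + 489) = -500*((-52 + 8*sqrt(3)) + 489) = -500*(437 + 8*sqrt(3)) = -218500 - 4000*sqrt(3)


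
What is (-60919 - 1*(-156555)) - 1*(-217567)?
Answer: 313203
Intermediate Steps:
(-60919 - 1*(-156555)) - 1*(-217567) = (-60919 + 156555) + 217567 = 95636 + 217567 = 313203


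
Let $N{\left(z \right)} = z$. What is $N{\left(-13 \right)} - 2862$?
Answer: $-2875$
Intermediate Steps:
$N{\left(-13 \right)} - 2862 = -13 - 2862 = -2875$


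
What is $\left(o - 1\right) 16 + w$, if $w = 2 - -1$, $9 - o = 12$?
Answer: $-61$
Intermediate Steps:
$o = -3$ ($o = 9 - 12 = -3$)
$w = 3$ ($w = 2 + 1 = 3$)
$\left(o - 1\right) 16 + w = \left(-3 - 1\right) 16 + 3 = \left(-4\right) 16 + 3 = -64 + 3 = -61$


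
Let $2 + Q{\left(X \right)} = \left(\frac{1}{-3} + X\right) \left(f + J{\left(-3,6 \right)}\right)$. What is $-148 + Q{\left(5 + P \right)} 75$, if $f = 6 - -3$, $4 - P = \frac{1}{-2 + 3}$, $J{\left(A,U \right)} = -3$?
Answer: $3152$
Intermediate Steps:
$P = 3$ ($P = 4 - \frac{1}{-2 + 3} = 4 - 1^{-1} = 4 - 1 = 3$)
$f = 9$ ($f = 6 + 3 = 9$)
$Q{\left(X \right)} = -4 + 6 X$ ($Q{\left(X \right)} = -2 + \left(\frac{1}{-3} + X\right) \left(9 - 3\right) = -2 + \left(- \frac{1}{3} + X\right) 6 = -2 + \left(-2 + 6 X\right) = -4 + 6 X$)
$-148 + Q{\left(5 + P \right)} 75 = -148 + \left(-4 + 6 \left(5 + 3\right)\right) 75 = -148 + \left(-4 + 6 \cdot 8\right) 75 = -148 + \left(-4 + 48\right) 75 = -148 + 44 \cdot 75 = -148 + 3300 = 3152$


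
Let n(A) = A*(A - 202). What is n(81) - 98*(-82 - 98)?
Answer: 7839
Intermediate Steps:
n(A) = A*(-202 + A)
n(81) - 98*(-82 - 98) = 81*(-202 + 81) - 98*(-82 - 98) = 81*(-121) - 98*(-180) = -9801 + 17640 = 7839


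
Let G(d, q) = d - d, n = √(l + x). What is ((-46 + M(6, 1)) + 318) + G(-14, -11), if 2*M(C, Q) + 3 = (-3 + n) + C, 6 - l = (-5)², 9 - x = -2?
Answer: 272 + I*√2 ≈ 272.0 + 1.4142*I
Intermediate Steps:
x = 11 (x = 9 - 1*(-2) = 9 + 2 = 11)
l = -19 (l = 6 - 1*(-5)² = 6 - 1*25 = 6 - 25 = -19)
n = 2*I*√2 (n = √(-19 + 11) = √(-8) = 2*I*√2 ≈ 2.8284*I)
M(C, Q) = -3 + C/2 + I*√2 (M(C, Q) = -3/2 + ((-3 + 2*I*√2) + C)/2 = -3/2 + (-3 + C + 2*I*√2)/2 = -3/2 + (-3/2 + C/2 + I*√2) = -3 + C/2 + I*√2)
G(d, q) = 0
((-46 + M(6, 1)) + 318) + G(-14, -11) = ((-46 + (-3 + (½)*6 + I*√2)) + 318) + 0 = ((-46 + (-3 + 3 + I*√2)) + 318) + 0 = ((-46 + I*√2) + 318) + 0 = (272 + I*√2) + 0 = 272 + I*√2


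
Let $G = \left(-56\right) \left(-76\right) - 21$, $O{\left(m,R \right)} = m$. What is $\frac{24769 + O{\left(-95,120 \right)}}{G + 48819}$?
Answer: $\frac{12337}{26527} \approx 0.46507$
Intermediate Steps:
$G = 4235$ ($G = 4256 - 21 = 4235$)
$\frac{24769 + O{\left(-95,120 \right)}}{G + 48819} = \frac{24769 - 95}{4235 + 48819} = \frac{24674}{53054} = 24674 \cdot \frac{1}{53054} = \frac{12337}{26527}$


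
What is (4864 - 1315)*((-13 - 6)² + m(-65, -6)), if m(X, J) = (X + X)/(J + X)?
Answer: 91425789/71 ≈ 1.2877e+6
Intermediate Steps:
m(X, J) = 2*X/(J + X) (m(X, J) = (2*X)/(J + X) = 2*X/(J + X))
(4864 - 1315)*((-13 - 6)² + m(-65, -6)) = (4864 - 1315)*((-13 - 6)² + 2*(-65)/(-6 - 65)) = 3549*((-19)² + 2*(-65)/(-71)) = 3549*(361 + 2*(-65)*(-1/71)) = 3549*(361 + 130/71) = 3549*(25761/71) = 91425789/71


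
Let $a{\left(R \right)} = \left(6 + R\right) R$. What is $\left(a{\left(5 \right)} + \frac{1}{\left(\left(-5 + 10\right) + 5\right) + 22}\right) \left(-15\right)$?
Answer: $- \frac{26415}{32} \approx -825.47$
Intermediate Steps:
$a{\left(R \right)} = R \left(6 + R\right)$
$\left(a{\left(5 \right)} + \frac{1}{\left(\left(-5 + 10\right) + 5\right) + 22}\right) \left(-15\right) = \left(5 \left(6 + 5\right) + \frac{1}{\left(\left(-5 + 10\right) + 5\right) + 22}\right) \left(-15\right) = \left(5 \cdot 11 + \frac{1}{\left(5 + 5\right) + 22}\right) \left(-15\right) = \left(55 + \frac{1}{10 + 22}\right) \left(-15\right) = \left(55 + \frac{1}{32}\right) \left(-15\right) = \frac{1761}{32} \left(-15\right) = - \frac{26415}{32}$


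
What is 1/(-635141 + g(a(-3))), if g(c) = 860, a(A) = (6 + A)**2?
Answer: -1/634281 ≈ -1.5766e-6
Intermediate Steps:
1/(-635141 + g(a(-3))) = 1/(-635141 + 860) = 1/(-634281) = -1/634281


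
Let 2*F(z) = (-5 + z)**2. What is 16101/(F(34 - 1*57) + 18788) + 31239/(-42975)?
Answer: 2061699/18316900 ≈ 0.11256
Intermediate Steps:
F(z) = (-5 + z)**2/2
16101/(F(34 - 1*57) + 18788) + 31239/(-42975) = 16101/((-5 + (34 - 1*57))**2/2 + 18788) + 31239/(-42975) = 16101/((-5 + (34 - 57))**2/2 + 18788) + 31239*(-1/42975) = 16101/((-5 - 23)**2/2 + 18788) - 3471/4775 = 16101/((1/2)*(-28)**2 + 18788) - 3471/4775 = 16101/((1/2)*784 + 18788) - 3471/4775 = 16101/(392 + 18788) - 3471/4775 = 16101/19180 - 3471/4775 = 2061699/18316900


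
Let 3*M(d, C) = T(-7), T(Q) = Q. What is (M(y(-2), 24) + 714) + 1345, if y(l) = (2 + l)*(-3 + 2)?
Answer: 6170/3 ≈ 2056.7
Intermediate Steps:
y(l) = -2 - l (y(l) = (2 + l)*(-1) = -2 - l)
M(d, C) = -7/3 (M(d, C) = (⅓)*(-7) = -7/3)
(M(y(-2), 24) + 714) + 1345 = (-7/3 + 714) + 1345 = 2135/3 + 1345 = 6170/3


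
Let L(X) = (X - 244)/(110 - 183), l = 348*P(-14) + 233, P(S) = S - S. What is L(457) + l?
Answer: 16796/73 ≈ 230.08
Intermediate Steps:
P(S) = 0
l = 233 (l = 348*0 + 233 = 0 + 233 = 233)
L(X) = 244/73 - X/73 (L(X) = (-244 + X)/(-73) = (-244 + X)*(-1/73) = 244/73 - X/73)
L(457) + l = (244/73 - 1/73*457) + 233 = (244/73 - 457/73) + 233 = -213/73 + 233 = 16796/73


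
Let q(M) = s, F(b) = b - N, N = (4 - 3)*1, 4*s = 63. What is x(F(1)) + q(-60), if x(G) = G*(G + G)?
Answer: 63/4 ≈ 15.750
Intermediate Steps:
s = 63/4 (s = (1/4)*63 = 63/4 ≈ 15.750)
N = 1 (N = 1*1 = 1)
F(b) = -1 + b (F(b) = b - 1*1 = b - 1 = -1 + b)
x(G) = 2*G**2 (x(G) = G*(2*G) = 2*G**2)
q(M) = 63/4
x(F(1)) + q(-60) = 2*(-1 + 1)**2 + 63/4 = 2*0**2 + 63/4 = 2*0 + 63/4 = 0 + 63/4 = 63/4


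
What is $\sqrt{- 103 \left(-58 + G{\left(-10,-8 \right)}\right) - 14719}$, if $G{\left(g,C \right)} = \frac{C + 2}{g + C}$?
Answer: $\frac{i \sqrt{79014}}{3} \approx 93.698 i$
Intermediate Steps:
$G{\left(g,C \right)} = \frac{2 + C}{C + g}$
$\sqrt{- 103 \left(-58 + G{\left(-10,-8 \right)}\right) - 14719} = \sqrt{- 103 \left(-58 + \frac{2 - 8}{-8 - 10}\right) - 14719} = \sqrt{- 103 \left(-58 + \frac{1}{-18} \left(-6\right)\right) - 14719} = \sqrt{- 103 \left(-58 - - \frac{1}{3}\right) - 14719} = \sqrt{- 103 \left(-58 + \frac{1}{3}\right) - 14719} = \sqrt{\left(-103\right) \left(- \frac{173}{3}\right) - 14719} = \sqrt{\frac{17819}{3} - 14719} = \sqrt{- \frac{26338}{3}} = \frac{i \sqrt{79014}}{3}$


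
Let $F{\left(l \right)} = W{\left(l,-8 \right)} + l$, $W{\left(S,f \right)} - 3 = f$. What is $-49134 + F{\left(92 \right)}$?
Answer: $-49047$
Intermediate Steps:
$W{\left(S,f \right)} = 3 + f$
$F{\left(l \right)} = -5 + l$ ($F{\left(l \right)} = \left(3 - 8\right) + l = -5 + l$)
$-49134 + F{\left(92 \right)} = -49134 + \left(-5 + 92\right) = -49134 + 87 = -49047$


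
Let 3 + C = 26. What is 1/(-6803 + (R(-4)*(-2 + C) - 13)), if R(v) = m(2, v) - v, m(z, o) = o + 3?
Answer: -1/6753 ≈ -0.00014808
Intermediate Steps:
m(z, o) = 3 + o
C = 23 (C = -3 + 26 = 23)
R(v) = 3 (R(v) = (3 + v) - v = 3)
1/(-6803 + (R(-4)*(-2 + C) - 13)) = 1/(-6803 + (3*(-2 + 23) - 13)) = 1/(-6803 + (3*21 - 13)) = 1/(-6803 + (63 - 13)) = 1/(-6803 + 50) = 1/(-6753) = -1/6753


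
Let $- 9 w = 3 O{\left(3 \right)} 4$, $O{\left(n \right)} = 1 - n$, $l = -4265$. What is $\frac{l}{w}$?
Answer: $- \frac{12795}{8} \approx -1599.4$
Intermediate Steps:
$w = \frac{8}{3}$ ($w = - \frac{3 \left(1 - 3\right) 4}{9} = - \frac{3 \left(-2\right) 4}{9} = - \frac{\left(-6\right) 4}{9} = \left(- \frac{1}{9}\right) \left(-24\right) = \frac{8}{3} \approx 2.6667$)
$\frac{l}{w} = - \frac{4265}{\frac{8}{3}} = \left(-4265\right) \frac{3}{8} = - \frac{12795}{8}$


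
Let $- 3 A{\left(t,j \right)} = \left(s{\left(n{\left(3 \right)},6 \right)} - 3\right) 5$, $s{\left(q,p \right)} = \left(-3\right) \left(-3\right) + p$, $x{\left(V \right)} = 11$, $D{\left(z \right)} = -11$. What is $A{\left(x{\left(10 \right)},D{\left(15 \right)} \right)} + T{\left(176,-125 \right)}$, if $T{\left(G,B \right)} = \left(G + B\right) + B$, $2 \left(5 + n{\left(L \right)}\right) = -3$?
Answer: $-94$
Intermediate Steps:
$n{\left(L \right)} = - \frac{13}{2}$ ($n{\left(L \right)} = -5 + \frac{1}{2} \left(-3\right) = -5 - \frac{3}{2} = - \frac{13}{2}$)
$T{\left(G,B \right)} = G + 2 B$ ($T{\left(G,B \right)} = \left(B + G\right) + B = G + 2 B$)
$s{\left(q,p \right)} = 9 + p$
$A{\left(t,j \right)} = -20$ ($A{\left(t,j \right)} = - \frac{\left(\left(9 + 6\right) - 3\right) 5}{3} = - \frac{\left(15 - 3\right) 5}{3} = - \frac{12 \cdot 5}{3} = \left(- \frac{1}{3}\right) 60 = -20$)
$A{\left(x{\left(10 \right)},D{\left(15 \right)} \right)} + T{\left(176,-125 \right)} = -20 + \left(176 + 2 \left(-125\right)\right) = -20 + \left(176 - 250\right) = -20 - 74 = -94$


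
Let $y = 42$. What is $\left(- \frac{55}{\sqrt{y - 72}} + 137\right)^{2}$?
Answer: $\frac{112009}{6} + \frac{1507 i \sqrt{30}}{3} \approx 18668.0 + 2751.4 i$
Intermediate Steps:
$\left(- \frac{55}{\sqrt{y - 72}} + 137\right)^{2} = \left(- \frac{55}{\sqrt{42 - 72}} + 137\right)^{2} = \left(- \frac{55}{\sqrt{-30}} + 137\right)^{2} = \left(- \frac{55}{i \sqrt{30}} + 137\right)^{2} = \left(- 55 \left(- \frac{i \sqrt{30}}{30}\right) + 137\right)^{2} = \left(\frac{11 i \sqrt{30}}{6} + 137\right)^{2} = \left(137 + \frac{11 i \sqrt{30}}{6}\right)^{2}$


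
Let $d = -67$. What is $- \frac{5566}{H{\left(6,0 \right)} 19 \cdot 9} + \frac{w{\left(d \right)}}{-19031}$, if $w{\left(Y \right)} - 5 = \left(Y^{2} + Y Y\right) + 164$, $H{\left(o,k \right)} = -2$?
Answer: $\frac{51399136}{3254301} \approx 15.794$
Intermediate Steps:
$w{\left(Y \right)} = 169 + 2 Y^{2}$ ($w{\left(Y \right)} = 5 + \left(\left(Y^{2} + Y Y\right) + 164\right) = 5 + \left(\left(Y^{2} + Y^{2}\right) + 164\right) = 5 + \left(2 Y^{2} + 164\right) = 5 + \left(164 + 2 Y^{2}\right) = 169 + 2 Y^{2}$)
$- \frac{5566}{H{\left(6,0 \right)} 19 \cdot 9} + \frac{w{\left(d \right)}}{-19031} = - \frac{5566}{\left(-2\right) 19 \cdot 9} + \frac{169 + 2 \left(-67\right)^{2}}{-19031} = - \frac{5566}{\left(-38\right) 9} + \left(169 + 2 \cdot 4489\right) \left(- \frac{1}{19031}\right) = - \frac{5566}{-342} + \left(169 + 8978\right) \left(- \frac{1}{19031}\right) = \left(-5566\right) \left(- \frac{1}{342}\right) + 9147 \left(- \frac{1}{19031}\right) = \frac{2783}{171} - \frac{9147}{19031} = \frac{51399136}{3254301}$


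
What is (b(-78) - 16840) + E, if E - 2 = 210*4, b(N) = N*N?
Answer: -9914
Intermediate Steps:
b(N) = N²
E = 842 (E = 2 + 210*4 = 2 + 840 = 842)
(b(-78) - 16840) + E = ((-78)² - 16840) + 842 = (6084 - 16840) + 842 = -10756 + 842 = -9914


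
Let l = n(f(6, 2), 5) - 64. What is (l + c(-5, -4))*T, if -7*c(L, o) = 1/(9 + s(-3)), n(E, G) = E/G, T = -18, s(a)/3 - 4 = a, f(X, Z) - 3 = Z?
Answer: 15879/14 ≈ 1134.2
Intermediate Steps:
f(X, Z) = 3 + Z
s(a) = 12 + 3*a
l = -63 (l = (3 + 2)/5 - 64 = 5*(⅕) - 64 = 1 - 64 = -63)
c(L, o) = -1/84 (c(L, o) = -1/(7*(9 + (12 + 3*(-3)))) = -1/(7*(9 + (12 - 9))) = -1/(7*(9 + 3)) = -⅐/12 = -⅐*1/12 = -1/84)
(l + c(-5, -4))*T = (-63 - 1/84)*(-18) = -5293/84*(-18) = 15879/14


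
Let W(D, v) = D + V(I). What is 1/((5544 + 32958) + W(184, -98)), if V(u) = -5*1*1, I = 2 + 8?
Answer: 1/38681 ≈ 2.5852e-5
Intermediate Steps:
I = 10
V(u) = -5 (V(u) = -5*1 = -5)
W(D, v) = -5 + D (W(D, v) = D - 5 = -5 + D)
1/((5544 + 32958) + W(184, -98)) = 1/((5544 + 32958) + (-5 + 184)) = 1/(38502 + 179) = 1/38681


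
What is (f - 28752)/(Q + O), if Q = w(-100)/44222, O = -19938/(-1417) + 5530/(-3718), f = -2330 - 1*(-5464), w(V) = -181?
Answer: -229556444364676/112718324067 ≈ -2036.5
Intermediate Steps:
f = 3134 (f = -2330 + 5464 = 3134)
O = 2549749/202631 (O = -19938*(-1/1417) + 5530*(-1/3718) = 19938/1417 - 2765/1859 = 2549749/202631 ≈ 12.583)
Q = -181/44222 ≈ -0.0040930
(f - 28752)/(Q + O) = (3134 - 28752)/(-181/44222 + 2549749/202631) = -25618/112718324067/8960748082 = -25618*8960748082/112718324067 = -229556444364676/112718324067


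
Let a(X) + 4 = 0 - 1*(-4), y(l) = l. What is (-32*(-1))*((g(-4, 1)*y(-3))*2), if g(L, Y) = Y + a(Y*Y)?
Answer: -192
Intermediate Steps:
a(X) = 0 (a(X) = -4 + (0 - 1*(-4)) = -4 + (0 + 4) = -4 + 4 = 0)
g(L, Y) = Y (g(L, Y) = Y + 0 = Y)
(-32*(-1))*((g(-4, 1)*y(-3))*2) = (-32*(-1))*((1*(-3))*2) = 32*(-3*2) = 32*(-6) = -192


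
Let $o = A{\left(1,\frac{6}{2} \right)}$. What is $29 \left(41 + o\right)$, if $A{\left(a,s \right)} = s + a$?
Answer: $1305$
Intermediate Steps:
$A{\left(a,s \right)} = a + s$
$o = 4$ ($o = 1 + \frac{6}{2} = 1 + 6 \cdot \frac{1}{2} = 1 + 3 = 4$)
$29 \left(41 + o\right) = 29 \left(41 + 4\right) = 29 \cdot 45 = 1305$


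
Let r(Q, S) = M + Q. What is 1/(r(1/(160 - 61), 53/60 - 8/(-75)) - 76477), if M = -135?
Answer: -99/7584587 ≈ -1.3053e-5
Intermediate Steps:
r(Q, S) = -135 + Q
1/(r(1/(160 - 61), 53/60 - 8/(-75)) - 76477) = 1/((-135 + 1/(160 - 61)) - 76477) = 1/((-135 + 1/99) - 76477) = 1/(-13364/99 - 76477) = 1/(-7584587/99) = -99/7584587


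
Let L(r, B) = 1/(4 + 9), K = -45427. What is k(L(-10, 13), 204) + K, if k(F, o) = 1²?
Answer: -45426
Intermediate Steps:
L(r, B) = 1/13
k(F, o) = 1
k(L(-10, 13), 204) + K = 1 - 45427 = -45426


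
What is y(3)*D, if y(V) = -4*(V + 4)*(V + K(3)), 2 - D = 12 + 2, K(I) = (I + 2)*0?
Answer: 1008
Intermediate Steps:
K(I) = 0 (K(I) = (2 + I)*0 = 0)
D = -12 (D = 2 - (12 + 2) = 2 - 1*14 = 2 - 14 = -12)
y(V) = -4*V*(4 + V) (y(V) = -4*(V + 4)*(V + 0) = -4*(4 + V)*V = -4*V*(4 + V))
y(3)*D = (4*3*(-4 - 1*3))*(-12) = (4*3*(-4 - 3))*(-12) = (4*3*(-7))*(-12) = -84*(-12) = 1008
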